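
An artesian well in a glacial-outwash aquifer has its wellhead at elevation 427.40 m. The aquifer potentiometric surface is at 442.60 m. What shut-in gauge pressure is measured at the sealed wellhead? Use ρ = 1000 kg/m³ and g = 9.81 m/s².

P ≈ 149 kPa

Head above the cap: Δh = 442.60 − 427.40 = 15.20 m.
P = ρgΔh = 1000 × 9.81 × 15.20 = 149112 Pa ≈ 149 kPa.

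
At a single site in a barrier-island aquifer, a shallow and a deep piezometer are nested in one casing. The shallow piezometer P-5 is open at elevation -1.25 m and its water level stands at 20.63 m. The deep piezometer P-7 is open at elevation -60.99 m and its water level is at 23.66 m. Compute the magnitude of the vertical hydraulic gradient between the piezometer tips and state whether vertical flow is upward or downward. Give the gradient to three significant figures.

Total head at P-5: h = 20.63 m (water level in the standpipe).
Total head at P-7: h = 23.66 m.
Δh = h(P-5) − h(P-7) = 20.63 − 23.66 = -3.03 m.
Vertical separation Δz = -1.25 − (-60.99) = 59.74 m.
|i_v| = |Δh| / Δz = 3.03 / 59.74 = 0.0507.
Head is higher in the deep piezometer, so vertical flow is upward (discharge condition).

|i_v| ≈ 0.0507; vertical flow is upward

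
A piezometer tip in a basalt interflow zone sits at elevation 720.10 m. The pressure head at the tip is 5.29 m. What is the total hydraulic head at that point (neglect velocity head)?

h = z + ψ = 720.10 + 5.29 = 725.39 m.

h ≈ 725.39 m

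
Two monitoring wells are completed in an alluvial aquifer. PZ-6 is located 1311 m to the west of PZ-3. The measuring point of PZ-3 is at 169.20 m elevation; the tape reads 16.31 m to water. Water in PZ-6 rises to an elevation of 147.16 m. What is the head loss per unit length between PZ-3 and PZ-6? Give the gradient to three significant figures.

i ≈ 0.00437 m/m

Total head at PZ-3: h = 169.20 − 16.31 = 152.89 m.
Total head at PZ-6: h = 147.16 m (water level in the piezometer is the total head).
Head difference: h(PZ-3) − h(PZ-6) = 152.89 − 147.16 = 5.73 m.
Hydraulic gradient: i = |Δh| / L = 5.73 / 1311 = 0.00437.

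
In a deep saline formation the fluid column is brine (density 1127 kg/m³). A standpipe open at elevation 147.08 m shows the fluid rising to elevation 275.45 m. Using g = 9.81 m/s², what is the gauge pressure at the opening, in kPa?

P ≈ 1420 kPa

Pressure head ψ = h − z = 275.45 − 147.08 = 128.37 m.
P = ρgψ = 1127 × 9.81 × 128.37 = 1419242 Pa ≈ 1420 kPa.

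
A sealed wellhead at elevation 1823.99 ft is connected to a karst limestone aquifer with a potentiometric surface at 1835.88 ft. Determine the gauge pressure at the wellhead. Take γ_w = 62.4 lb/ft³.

Head above the cap: Δh = 1835.88 − 1823.99 = 11.89 ft.
P = γΔh/144 = 62.4 × 11.89 / 144 = 5.15 psi.

P ≈ 5.15 psi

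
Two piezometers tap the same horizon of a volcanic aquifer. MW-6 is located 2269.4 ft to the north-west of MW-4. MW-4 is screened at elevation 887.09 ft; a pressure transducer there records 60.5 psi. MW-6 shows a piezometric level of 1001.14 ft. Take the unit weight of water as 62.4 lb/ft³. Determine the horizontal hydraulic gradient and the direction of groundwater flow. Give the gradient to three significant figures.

i ≈ 0.0113; groundwater flows toward the north-west

Pressure head at MW-4: ψ = 144·P/γ = 144 × 60.5 / 62.4 = 139.62 ft.
Total head at MW-4: h = z + ψ = 887.09 + 139.62 = 1026.71 ft.
Total head at MW-6: h = 1001.14 ft (water level in the piezometer is the total head).
Head difference: h(MW-4) − h(MW-6) = 1026.71 − 1001.14 = 25.57 ft.
Hydraulic gradient: i = |Δh| / L = 25.57 / 2269.4 = 0.0113.
Flow is from higher to lower head: from MW-4 toward MW-6, i.e. toward the north-west.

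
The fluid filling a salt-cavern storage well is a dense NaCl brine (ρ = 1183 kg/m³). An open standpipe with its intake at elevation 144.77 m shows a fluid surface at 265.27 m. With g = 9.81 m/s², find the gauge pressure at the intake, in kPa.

P ≈ 1400 kPa

Pressure head ψ = h − z = 265.27 − 144.77 = 120.50 m.
P = ρgψ = 1183 × 9.81 × 120.50 = 1398430 Pa ≈ 1400 kPa.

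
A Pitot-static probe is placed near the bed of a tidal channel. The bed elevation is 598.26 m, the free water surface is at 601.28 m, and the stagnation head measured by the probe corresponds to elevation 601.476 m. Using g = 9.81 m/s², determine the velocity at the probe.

Near the bed, under hydrostatic conditions, the piezometric head (z + ψ) equals the free-surface elevation, 601.28 m.
Velocity head = total − piezometric = 601.476 − 601.28 = 0.196 m.
v = √(2g·h_v) = √(2 × 9.81 × 0.196) = 1.96 m/s.

v ≈ 1.96 m/s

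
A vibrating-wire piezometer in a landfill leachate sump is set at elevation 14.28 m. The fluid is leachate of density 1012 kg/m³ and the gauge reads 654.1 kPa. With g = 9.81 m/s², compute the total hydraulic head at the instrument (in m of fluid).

h ≈ 80.17 m

ψ = P/(ρg) = 654.1×1000 / (1012 × 9.81) = 65.89 m.
h = z + ψ = 14.28 + 65.89 = 80.17 m.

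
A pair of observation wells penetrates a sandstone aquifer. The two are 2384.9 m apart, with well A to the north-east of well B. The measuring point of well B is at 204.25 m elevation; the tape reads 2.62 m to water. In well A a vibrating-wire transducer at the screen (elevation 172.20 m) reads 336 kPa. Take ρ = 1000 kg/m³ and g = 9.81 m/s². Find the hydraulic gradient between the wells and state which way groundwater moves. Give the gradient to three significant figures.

i ≈ 0.00202; groundwater flows toward the south-west

Total head at well B: h = 204.25 − 2.62 = 201.63 m.
Pressure head at well A: ψ = P/(ρg) = 336×1000 / (1000 × 9.81) = 34.25 m.
Total head at well A: h = z + ψ = 172.20 + 34.25 = 206.45 m.
Head difference: h(well B) − h(well A) = 201.63 − 206.45 = -4.82 m.
Hydraulic gradient: i = |Δh| / L = 4.82 / 2384.9 = 0.00202.
Flow is from higher to lower head: from well A toward well B, i.e. toward the south-west.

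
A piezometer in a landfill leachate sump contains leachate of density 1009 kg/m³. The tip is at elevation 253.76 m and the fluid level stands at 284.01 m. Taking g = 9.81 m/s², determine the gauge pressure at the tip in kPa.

Pressure head ψ = h − z = 284.01 − 253.76 = 30.25 m.
P = ρgψ = 1009 × 9.81 × 30.25 = 299423 Pa ≈ 299 kPa.

P ≈ 299 kPa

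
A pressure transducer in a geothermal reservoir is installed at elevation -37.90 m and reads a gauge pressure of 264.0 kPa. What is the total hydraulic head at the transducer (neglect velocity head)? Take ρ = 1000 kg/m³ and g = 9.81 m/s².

ψ = P/(ρg) = 264.0×1000 / (1000 × 9.81) = 26.91 m.
h = z + ψ = -37.90 + 26.91 = -10.99 m.

h ≈ -10.99 m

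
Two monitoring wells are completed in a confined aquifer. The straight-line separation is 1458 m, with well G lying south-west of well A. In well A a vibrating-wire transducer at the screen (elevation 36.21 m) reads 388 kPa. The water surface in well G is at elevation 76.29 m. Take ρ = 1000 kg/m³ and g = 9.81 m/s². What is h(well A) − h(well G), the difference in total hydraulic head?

Pressure head at well A: ψ = P/(ρg) = 388×1000 / (1000 × 9.81) = 39.55 m.
Total head at well A: h = z + ψ = 36.21 + 39.55 = 75.76 m.
Total head at well G: h = 76.29 m (water level in the piezometer is the total head).
Head difference: h(well A) − h(well G) = 75.76 − 76.29 = -0.53 m.

Δh ≈ -0.53 m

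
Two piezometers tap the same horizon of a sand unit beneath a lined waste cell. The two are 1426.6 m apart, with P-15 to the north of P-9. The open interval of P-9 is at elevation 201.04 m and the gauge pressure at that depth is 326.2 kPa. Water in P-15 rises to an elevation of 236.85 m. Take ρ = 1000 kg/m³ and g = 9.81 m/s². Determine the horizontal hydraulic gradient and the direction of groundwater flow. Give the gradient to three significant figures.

i ≈ 0.00179; groundwater flows toward the south

Pressure head at P-9: ψ = P/(ρg) = 326.2×1000 / (1000 × 9.81) = 33.25 m.
Total head at P-9: h = z + ψ = 201.04 + 33.25 = 234.29 m.
Total head at P-15: h = 236.85 m (water level in the piezometer is the total head).
Head difference: h(P-9) − h(P-15) = 234.29 − 236.85 = -2.56 m.
Hydraulic gradient: i = |Δh| / L = 2.56 / 1426.6 = 0.00179.
Flow is from higher to lower head: from P-15 toward P-9, i.e. toward the south.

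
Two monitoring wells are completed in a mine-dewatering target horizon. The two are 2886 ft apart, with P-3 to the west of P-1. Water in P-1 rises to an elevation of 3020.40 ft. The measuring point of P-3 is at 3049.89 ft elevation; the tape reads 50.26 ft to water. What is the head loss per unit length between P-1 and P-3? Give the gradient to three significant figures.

i ≈ 0.00720 ft/ft

Total head at P-1: h = 3020.40 ft (water level in the piezometer is the total head).
Total head at P-3: h = 3049.89 − 50.26 = 2999.63 ft.
Head difference: h(P-1) − h(P-3) = 3020.40 − 2999.63 = 20.77 ft.
Hydraulic gradient: i = |Δh| / L = 20.77 / 2886 = 0.00720.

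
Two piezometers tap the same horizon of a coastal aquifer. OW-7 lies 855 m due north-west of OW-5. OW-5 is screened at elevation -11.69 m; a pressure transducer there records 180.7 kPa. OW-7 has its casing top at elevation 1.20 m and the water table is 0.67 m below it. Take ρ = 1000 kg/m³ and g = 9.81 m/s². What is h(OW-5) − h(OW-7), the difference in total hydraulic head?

Δh ≈ 6.20 m

Pressure head at OW-5: ψ = P/(ρg) = 180.7×1000 / (1000 × 9.81) = 18.42 m.
Total head at OW-5: h = z + ψ = -11.69 + 18.42 = 6.73 m.
Total head at OW-7: h = 1.20 − 0.67 = 0.53 m.
Head difference: h(OW-5) − h(OW-7) = 6.73 − 0.53 = 6.20 m.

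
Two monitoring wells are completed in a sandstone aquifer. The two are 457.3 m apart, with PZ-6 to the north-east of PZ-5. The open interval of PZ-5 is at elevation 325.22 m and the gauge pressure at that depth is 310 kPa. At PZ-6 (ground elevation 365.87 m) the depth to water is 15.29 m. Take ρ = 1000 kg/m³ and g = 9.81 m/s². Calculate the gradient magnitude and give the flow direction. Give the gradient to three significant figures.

Pressure head at PZ-5: ψ = P/(ρg) = 310×1000 / (1000 × 9.81) = 31.60 m.
Total head at PZ-5: h = z + ψ = 325.22 + 31.60 = 356.82 m.
Total head at PZ-6: h = 365.87 − 15.29 = 350.58 m.
Head difference: h(PZ-5) − h(PZ-6) = 356.82 − 350.58 = 6.24 m.
Hydraulic gradient: i = |Δh| / L = 6.24 / 457.3 = 0.0136.
Flow is from higher to lower head: from PZ-5 toward PZ-6, i.e. toward the north-east.

i ≈ 0.0136; groundwater flows toward the north-east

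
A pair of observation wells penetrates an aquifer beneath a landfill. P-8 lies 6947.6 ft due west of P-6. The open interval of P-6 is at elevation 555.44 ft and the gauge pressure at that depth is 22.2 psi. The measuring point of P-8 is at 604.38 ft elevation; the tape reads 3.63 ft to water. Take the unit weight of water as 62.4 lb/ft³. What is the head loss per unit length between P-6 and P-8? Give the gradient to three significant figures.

i ≈ 0.000852 ft/ft

Pressure head at P-6: ψ = 144·P/γ = 144 × 22.2 / 62.4 = 51.23 ft.
Total head at P-6: h = z + ψ = 555.44 + 51.23 = 606.67 ft.
Total head at P-8: h = 604.38 − 3.63 = 600.75 ft.
Head difference: h(P-6) − h(P-8) = 606.67 − 600.75 = 5.92 ft.
Hydraulic gradient: i = |Δh| / L = 5.92 / 6947.6 = 0.000852.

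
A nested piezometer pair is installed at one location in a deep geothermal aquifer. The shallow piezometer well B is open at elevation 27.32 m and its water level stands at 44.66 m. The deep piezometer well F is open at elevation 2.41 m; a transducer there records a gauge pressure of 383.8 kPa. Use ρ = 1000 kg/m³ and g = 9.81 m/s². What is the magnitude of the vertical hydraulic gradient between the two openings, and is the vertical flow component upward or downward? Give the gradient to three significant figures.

Total head at well B: h = 44.66 m (water level in the standpipe).
Pressure head at well F: ψ = P/(ρg) = 383.8×1000 / (1000 × 9.81) = 39.12 m.
Total head at well F: h = z + ψ = 2.41 + 39.12 = 41.53 m.
Δh = h(well B) − h(well F) = 44.66 − 41.53 = 3.13 m.
Vertical separation Δz = 27.32 − 2.41 = 24.91 m.
|i_v| = |Δh| / Δz = 3.13 / 24.91 = 0.126.
Head is higher in the shallow piezometer, so vertical flow is downward (recharge condition).

|i_v| ≈ 0.126; vertical flow is downward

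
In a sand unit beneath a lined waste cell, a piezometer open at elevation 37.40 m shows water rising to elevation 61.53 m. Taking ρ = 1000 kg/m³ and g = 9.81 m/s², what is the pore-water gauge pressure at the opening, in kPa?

P ≈ 237 kPa

Pressure head ψ = h − z = 61.53 − 37.40 = 24.13 m.
P = ρgψ = 1000 × 9.81 × 24.13 = 236715 Pa ≈ 237 kPa.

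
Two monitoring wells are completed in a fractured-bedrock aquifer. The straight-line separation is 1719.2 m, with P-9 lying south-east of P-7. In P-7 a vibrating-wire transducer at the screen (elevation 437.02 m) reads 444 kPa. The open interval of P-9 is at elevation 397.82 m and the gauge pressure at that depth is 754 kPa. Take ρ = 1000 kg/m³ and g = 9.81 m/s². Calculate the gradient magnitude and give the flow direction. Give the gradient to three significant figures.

i ≈ 0.00442; groundwater flows toward the south-east

Pressure head at P-7: ψ = P/(ρg) = 444×1000 / (1000 × 9.81) = 45.26 m.
Total head at P-7: h = z + ψ = 437.02 + 45.26 = 482.28 m.
Pressure head at P-9: ψ = P/(ρg) = 754×1000 / (1000 × 9.81) = 76.86 m.
Total head at P-9: h = z + ψ = 397.82 + 76.86 = 474.68 m.
Head difference: h(P-7) − h(P-9) = 482.28 − 474.68 = 7.60 m.
Hydraulic gradient: i = |Δh| / L = 7.60 / 1719.2 = 0.00442.
Flow is from higher to lower head: from P-7 toward P-9, i.e. toward the south-east.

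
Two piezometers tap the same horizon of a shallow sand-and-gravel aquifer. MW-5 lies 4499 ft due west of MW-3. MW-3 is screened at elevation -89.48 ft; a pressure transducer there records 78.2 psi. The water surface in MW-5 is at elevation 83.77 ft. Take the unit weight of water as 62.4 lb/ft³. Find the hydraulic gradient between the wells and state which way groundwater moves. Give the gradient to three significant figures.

i ≈ 0.00160; groundwater flows toward the west

Pressure head at MW-3: ψ = 144·P/γ = 144 × 78.2 / 62.4 = 180.46 ft.
Total head at MW-3: h = z + ψ = -89.48 + 180.46 = 90.98 ft.
Total head at MW-5: h = 83.77 ft (water level in the piezometer is the total head).
Head difference: h(MW-3) − h(MW-5) = 90.98 − 83.77 = 7.21 ft.
Hydraulic gradient: i = |Δh| / L = 7.21 / 4499 = 0.00160.
Flow is from higher to lower head: from MW-3 toward MW-5, i.e. toward the west.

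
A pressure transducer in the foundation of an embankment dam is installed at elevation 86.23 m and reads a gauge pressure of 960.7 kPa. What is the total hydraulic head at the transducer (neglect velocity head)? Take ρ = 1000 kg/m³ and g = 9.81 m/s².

ψ = P/(ρg) = 960.7×1000 / (1000 × 9.81) = 97.93 m.
h = z + ψ = 86.23 + 97.93 = 184.16 m.

h ≈ 184.16 m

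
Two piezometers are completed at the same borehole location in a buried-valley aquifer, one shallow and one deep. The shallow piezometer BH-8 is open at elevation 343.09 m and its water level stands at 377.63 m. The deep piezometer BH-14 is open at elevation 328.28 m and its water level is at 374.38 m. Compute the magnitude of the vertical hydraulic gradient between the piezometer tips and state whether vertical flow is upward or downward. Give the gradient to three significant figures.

|i_v| ≈ 0.219; vertical flow is downward

Total head at BH-8: h = 377.63 m (water level in the standpipe).
Total head at BH-14: h = 374.38 m.
Δh = h(BH-8) − h(BH-14) = 377.63 − 374.38 = 3.25 m.
Vertical separation Δz = 343.09 − 328.28 = 14.81 m.
|i_v| = |Δh| / Δz = 3.25 / 14.81 = 0.219.
Head is higher in the shallow piezometer, so vertical flow is downward (recharge condition).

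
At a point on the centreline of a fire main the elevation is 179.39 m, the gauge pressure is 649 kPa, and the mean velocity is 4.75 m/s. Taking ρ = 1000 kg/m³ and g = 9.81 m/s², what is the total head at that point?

h ≈ 246.70 m

Pressure head ψ = P/(ρg) = 649×1000 / (1000 × 9.81) = 66.16 m.
Velocity head = v²/(2g) = 4.75² / (2 × 9.81) = 1.150 m.
h = z + ψ + v²/(2g) = 179.39 + 66.16 + 1.150 = 246.70 m.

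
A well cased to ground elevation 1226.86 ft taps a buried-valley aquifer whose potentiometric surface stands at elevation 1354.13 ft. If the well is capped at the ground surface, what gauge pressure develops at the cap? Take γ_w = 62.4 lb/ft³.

Head above the cap: Δh = 1354.13 − 1226.86 = 127.27 ft.
P = γΔh/144 = 62.4 × 127.27 / 144 = 55.2 psi.

P ≈ 55.2 psi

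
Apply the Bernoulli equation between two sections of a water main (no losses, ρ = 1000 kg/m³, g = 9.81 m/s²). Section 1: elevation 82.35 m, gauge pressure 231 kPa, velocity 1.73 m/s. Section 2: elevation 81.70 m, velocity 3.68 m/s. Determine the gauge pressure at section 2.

Pressure head at 1: ψ₁ = P₁/(ρg) = 231×1000 / (1000 × 9.81) = 23.55 m.
Velocity heads: v₁²/2g = 1.73²/19.62 = 0.153 m; v₂²/2g = 3.68²/19.62 = 0.690 m.
Total head H = z₁ + ψ₁ + v₁²/2g = 82.35 + 23.55 + 0.153 = 106.05 m.
ψ₂ = H − z₂ − v₂²/2g = 106.05 − 81.70 − 0.690 = 23.66 m.
P₂ = ρgψ₂ = 1000 × 9.81 × 23.66 ≈ 232 kPa.

P₂ ≈ 232 kPa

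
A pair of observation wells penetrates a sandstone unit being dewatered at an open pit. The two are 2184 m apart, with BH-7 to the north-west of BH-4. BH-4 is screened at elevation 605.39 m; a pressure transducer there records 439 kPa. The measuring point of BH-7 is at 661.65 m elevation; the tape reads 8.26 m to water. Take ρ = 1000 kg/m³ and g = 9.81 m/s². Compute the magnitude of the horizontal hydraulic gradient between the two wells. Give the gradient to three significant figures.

Pressure head at BH-4: ψ = P/(ρg) = 439×1000 / (1000 × 9.81) = 44.75 m.
Total head at BH-4: h = z + ψ = 605.39 + 44.75 = 650.14 m.
Total head at BH-7: h = 661.65 − 8.26 = 653.39 m.
Head difference: h(BH-4) − h(BH-7) = 650.14 − 653.39 = -3.25 m.
Hydraulic gradient: i = |Δh| / L = 3.25 / 2184 = 0.00149.

i ≈ 0.00149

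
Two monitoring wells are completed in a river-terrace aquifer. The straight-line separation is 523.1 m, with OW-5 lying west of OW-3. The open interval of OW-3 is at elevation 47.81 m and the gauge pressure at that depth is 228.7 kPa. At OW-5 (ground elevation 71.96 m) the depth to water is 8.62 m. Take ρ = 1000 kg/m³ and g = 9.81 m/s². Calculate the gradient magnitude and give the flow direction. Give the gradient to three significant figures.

Pressure head at OW-3: ψ = P/(ρg) = 228.7×1000 / (1000 × 9.81) = 23.31 m.
Total head at OW-3: h = z + ψ = 47.81 + 23.31 = 71.12 m.
Total head at OW-5: h = 71.96 − 8.62 = 63.34 m.
Head difference: h(OW-3) − h(OW-5) = 71.12 − 63.34 = 7.78 m.
Hydraulic gradient: i = |Δh| / L = 7.78 / 523.1 = 0.0149.
Flow is from higher to lower head: from OW-3 toward OW-5, i.e. toward the west.

i ≈ 0.0149; groundwater flows toward the west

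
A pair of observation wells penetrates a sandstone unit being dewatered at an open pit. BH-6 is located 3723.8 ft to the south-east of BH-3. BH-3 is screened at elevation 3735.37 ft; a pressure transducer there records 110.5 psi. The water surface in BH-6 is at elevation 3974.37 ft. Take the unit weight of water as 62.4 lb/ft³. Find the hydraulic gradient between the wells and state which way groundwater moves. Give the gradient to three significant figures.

Pressure head at BH-3: ψ = 144·P/γ = 144 × 110.5 / 62.4 = 255.00 ft.
Total head at BH-3: h = z + ψ = 3735.37 + 255.00 = 3990.37 ft.
Total head at BH-6: h = 3974.37 ft (water level in the piezometer is the total head).
Head difference: h(BH-3) − h(BH-6) = 3990.37 − 3974.37 = 16.00 ft.
Hydraulic gradient: i = |Δh| / L = 16.00 / 3723.8 = 0.00430.
Flow is from higher to lower head: from BH-3 toward BH-6, i.e. toward the south-east.

i ≈ 0.00430; groundwater flows toward the south-east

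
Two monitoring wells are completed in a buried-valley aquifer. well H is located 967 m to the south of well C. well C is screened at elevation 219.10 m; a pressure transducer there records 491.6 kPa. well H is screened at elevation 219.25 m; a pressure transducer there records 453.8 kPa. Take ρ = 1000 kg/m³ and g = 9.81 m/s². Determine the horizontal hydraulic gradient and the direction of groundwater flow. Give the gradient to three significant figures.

i ≈ 0.00383; groundwater flows toward the south

Pressure head at well C: ψ = P/(ρg) = 491.6×1000 / (1000 × 9.81) = 50.11 m.
Total head at well C: h = z + ψ = 219.10 + 50.11 = 269.21 m.
Pressure head at well H: ψ = P/(ρg) = 453.8×1000 / (1000 × 9.81) = 46.26 m.
Total head at well H: h = z + ψ = 219.25 + 46.26 = 265.51 m.
Head difference: h(well C) − h(well H) = 269.21 − 265.51 = 3.70 m.
Hydraulic gradient: i = |Δh| / L = 3.70 / 967 = 0.00383.
Flow is from higher to lower head: from well C toward well H, i.e. toward the south.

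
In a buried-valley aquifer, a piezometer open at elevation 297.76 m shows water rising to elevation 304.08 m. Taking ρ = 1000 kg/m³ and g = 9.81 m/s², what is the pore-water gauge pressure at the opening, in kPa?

Pressure head ψ = h − z = 304.08 − 297.76 = 6.32 m.
P = ρgψ = 1000 × 9.81 × 6.32 = 61999 Pa ≈ 62.0 kPa.

P ≈ 62.0 kPa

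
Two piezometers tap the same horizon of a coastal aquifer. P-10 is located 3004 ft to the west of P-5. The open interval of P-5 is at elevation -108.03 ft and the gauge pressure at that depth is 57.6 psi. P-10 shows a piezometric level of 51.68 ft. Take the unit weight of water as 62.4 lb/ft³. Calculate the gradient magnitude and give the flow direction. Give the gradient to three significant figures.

Pressure head at P-5: ψ = 144·P/γ = 144 × 57.6 / 62.4 = 132.92 ft.
Total head at P-5: h = z + ψ = -108.03 + 132.92 = 24.89 ft.
Total head at P-10: h = 51.68 ft (water level in the piezometer is the total head).
Head difference: h(P-5) − h(P-10) = 24.89 − 51.68 = -26.79 ft.
Hydraulic gradient: i = |Δh| / L = 26.79 / 3004 = 0.00892.
Flow is from higher to lower head: from P-10 toward P-5, i.e. toward the east.

i ≈ 0.00892; groundwater flows toward the east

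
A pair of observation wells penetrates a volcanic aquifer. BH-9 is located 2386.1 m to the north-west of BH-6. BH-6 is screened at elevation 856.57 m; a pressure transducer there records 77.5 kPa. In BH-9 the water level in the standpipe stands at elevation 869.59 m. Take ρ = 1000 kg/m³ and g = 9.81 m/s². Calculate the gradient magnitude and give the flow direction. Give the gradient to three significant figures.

Pressure head at BH-6: ψ = P/(ρg) = 77.5×1000 / (1000 × 9.81) = 7.90 m.
Total head at BH-6: h = z + ψ = 856.57 + 7.90 = 864.47 m.
Total head at BH-9: h = 869.59 m (water level in the piezometer is the total head).
Head difference: h(BH-6) − h(BH-9) = 864.47 − 869.59 = -5.12 m.
Hydraulic gradient: i = |Δh| / L = 5.12 / 2386.1 = 0.00215.
Flow is from higher to lower head: from BH-9 toward BH-6, i.e. toward the south-east.

i ≈ 0.00215; groundwater flows toward the south-east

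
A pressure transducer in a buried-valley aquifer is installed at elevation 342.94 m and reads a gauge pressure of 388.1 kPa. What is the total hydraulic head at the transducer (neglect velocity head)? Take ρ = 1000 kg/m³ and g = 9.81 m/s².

ψ = P/(ρg) = 388.1×1000 / (1000 × 9.81) = 39.56 m.
h = z + ψ = 342.94 + 39.56 = 382.50 m.

h ≈ 382.50 m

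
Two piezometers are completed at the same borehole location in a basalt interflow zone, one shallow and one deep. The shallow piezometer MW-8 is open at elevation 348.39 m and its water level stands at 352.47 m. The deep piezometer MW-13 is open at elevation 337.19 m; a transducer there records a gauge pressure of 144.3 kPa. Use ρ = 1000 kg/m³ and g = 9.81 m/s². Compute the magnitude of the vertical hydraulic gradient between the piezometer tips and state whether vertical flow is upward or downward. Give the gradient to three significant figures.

|i_v| ≈ 0.0509; vertical flow is downward

Total head at MW-8: h = 352.47 m (water level in the standpipe).
Pressure head at MW-13: ψ = P/(ρg) = 144.3×1000 / (1000 × 9.81) = 14.71 m.
Total head at MW-13: h = z + ψ = 337.19 + 14.71 = 351.90 m.
Δh = h(MW-8) − h(MW-13) = 352.47 − 351.90 = 0.57 m.
Vertical separation Δz = 348.39 − 337.19 = 11.20 m.
|i_v| = |Δh| / Δz = 0.57 / 11.20 = 0.0509.
Head is higher in the shallow piezometer, so vertical flow is downward (recharge condition).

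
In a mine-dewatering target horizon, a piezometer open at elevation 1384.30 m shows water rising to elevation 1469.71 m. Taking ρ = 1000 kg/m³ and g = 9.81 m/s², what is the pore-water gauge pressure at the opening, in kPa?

P ≈ 838 kPa

Pressure head ψ = h − z = 1469.71 − 1384.30 = 85.41 m.
P = ρgψ = 1000 × 9.81 × 85.41 = 837872 Pa ≈ 838 kPa.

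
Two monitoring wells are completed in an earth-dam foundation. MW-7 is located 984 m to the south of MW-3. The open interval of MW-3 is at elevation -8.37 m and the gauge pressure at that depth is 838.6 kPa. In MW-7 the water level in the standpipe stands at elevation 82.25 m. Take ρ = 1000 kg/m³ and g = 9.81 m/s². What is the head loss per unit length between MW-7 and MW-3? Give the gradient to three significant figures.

Pressure head at MW-3: ψ = P/(ρg) = 838.6×1000 / (1000 × 9.81) = 85.48 m.
Total head at MW-3: h = z + ψ = -8.37 + 85.48 = 77.11 m.
Total head at MW-7: h = 82.25 m (water level in the piezometer is the total head).
Head difference: h(MW-3) − h(MW-7) = 77.11 − 82.25 = -5.14 m.
Hydraulic gradient: i = |Δh| / L = 5.14 / 984 = 0.00522.

i ≈ 0.00522 m/m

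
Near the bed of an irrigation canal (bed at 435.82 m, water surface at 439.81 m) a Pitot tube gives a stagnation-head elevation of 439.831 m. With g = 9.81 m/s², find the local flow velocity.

v ≈ 0.642 m/s

Near the bed, under hydrostatic conditions, the piezometric head (z + ψ) equals the free-surface elevation, 439.81 m.
Velocity head = total − piezometric = 439.831 − 439.81 = 0.021 m.
v = √(2g·h_v) = √(2 × 9.81 × 0.021) = 0.642 m/s.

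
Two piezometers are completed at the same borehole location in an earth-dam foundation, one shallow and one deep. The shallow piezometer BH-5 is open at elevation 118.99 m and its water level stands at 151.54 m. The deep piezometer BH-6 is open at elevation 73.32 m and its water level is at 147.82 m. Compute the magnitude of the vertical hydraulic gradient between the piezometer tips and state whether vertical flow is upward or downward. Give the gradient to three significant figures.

|i_v| ≈ 0.0815; vertical flow is downward

Total head at BH-5: h = 151.54 m (water level in the standpipe).
Total head at BH-6: h = 147.82 m.
Δh = h(BH-5) − h(BH-6) = 151.54 − 147.82 = 3.72 m.
Vertical separation Δz = 118.99 − 73.32 = 45.67 m.
|i_v| = |Δh| / Δz = 3.72 / 45.67 = 0.0815.
Head is higher in the shallow piezometer, so vertical flow is downward (recharge condition).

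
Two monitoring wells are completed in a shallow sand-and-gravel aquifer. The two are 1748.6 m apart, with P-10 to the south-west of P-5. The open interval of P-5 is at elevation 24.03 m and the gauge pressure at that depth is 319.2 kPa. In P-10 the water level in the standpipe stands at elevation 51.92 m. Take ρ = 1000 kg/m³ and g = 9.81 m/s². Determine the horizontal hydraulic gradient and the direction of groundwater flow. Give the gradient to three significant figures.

Pressure head at P-5: ψ = P/(ρg) = 319.2×1000 / (1000 × 9.81) = 32.54 m.
Total head at P-5: h = z + ψ = 24.03 + 32.54 = 56.57 m.
Total head at P-10: h = 51.92 m (water level in the piezometer is the total head).
Head difference: h(P-5) − h(P-10) = 56.57 − 51.92 = 4.65 m.
Hydraulic gradient: i = |Δh| / L = 4.65 / 1748.6 = 0.00266.
Flow is from higher to lower head: from P-5 toward P-10, i.e. toward the south-west.

i ≈ 0.00266; groundwater flows toward the south-west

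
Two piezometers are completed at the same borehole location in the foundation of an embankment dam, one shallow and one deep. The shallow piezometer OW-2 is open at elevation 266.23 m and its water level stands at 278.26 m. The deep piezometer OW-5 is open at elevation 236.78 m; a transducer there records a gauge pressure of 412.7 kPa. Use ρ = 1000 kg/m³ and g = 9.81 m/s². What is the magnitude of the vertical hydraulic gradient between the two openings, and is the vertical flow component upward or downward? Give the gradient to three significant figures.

Total head at OW-2: h = 278.26 m (water level in the standpipe).
Pressure head at OW-5: ψ = P/(ρg) = 412.7×1000 / (1000 × 9.81) = 42.07 m.
Total head at OW-5: h = z + ψ = 236.78 + 42.07 = 278.85 m.
Δh = h(OW-2) − h(OW-5) = 278.26 − 278.85 = -0.59 m.
Vertical separation Δz = 266.23 − 236.78 = 29.45 m.
|i_v| = |Δh| / Δz = 0.59 / 29.45 = 0.0200.
Head is higher in the deep piezometer, so vertical flow is upward (discharge condition).

|i_v| ≈ 0.0200; vertical flow is upward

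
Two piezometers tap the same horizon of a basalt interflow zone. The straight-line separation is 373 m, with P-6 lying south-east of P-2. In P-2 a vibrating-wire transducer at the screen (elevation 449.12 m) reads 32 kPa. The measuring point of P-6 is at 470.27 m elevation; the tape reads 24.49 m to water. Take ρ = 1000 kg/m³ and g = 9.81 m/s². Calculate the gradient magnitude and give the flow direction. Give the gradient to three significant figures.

i ≈ 0.0177; groundwater flows toward the south-east

Pressure head at P-2: ψ = P/(ρg) = 32×1000 / (1000 × 9.81) = 3.26 m.
Total head at P-2: h = z + ψ = 449.12 + 3.26 = 452.38 m.
Total head at P-6: h = 470.27 − 24.49 = 445.78 m.
Head difference: h(P-2) − h(P-6) = 452.38 − 445.78 = 6.60 m.
Hydraulic gradient: i = |Δh| / L = 6.60 / 373 = 0.0177.
Flow is from higher to lower head: from P-2 toward P-6, i.e. toward the south-east.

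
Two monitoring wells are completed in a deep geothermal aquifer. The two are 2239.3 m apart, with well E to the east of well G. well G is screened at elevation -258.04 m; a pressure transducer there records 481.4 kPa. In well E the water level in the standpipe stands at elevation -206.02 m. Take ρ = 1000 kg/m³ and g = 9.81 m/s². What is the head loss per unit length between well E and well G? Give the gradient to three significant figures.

i ≈ 0.00132 m/m

Pressure head at well G: ψ = P/(ρg) = 481.4×1000 / (1000 × 9.81) = 49.07 m.
Total head at well G: h = z + ψ = -258.04 + 49.07 = -208.97 m.
Total head at well E: h = -206.02 m (water level in the piezometer is the total head).
Head difference: h(well G) − h(well E) = -208.97 − (-206.02) = -2.95 m.
Hydraulic gradient: i = |Δh| / L = 2.95 / 2239.3 = 0.00132.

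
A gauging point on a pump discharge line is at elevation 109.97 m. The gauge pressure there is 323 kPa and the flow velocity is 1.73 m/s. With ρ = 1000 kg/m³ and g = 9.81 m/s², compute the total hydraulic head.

h ≈ 143.05 m

Pressure head ψ = P/(ρg) = 323×1000 / (1000 × 9.81) = 32.93 m.
Velocity head = v²/(2g) = 1.73² / (2 × 9.81) = 0.153 m.
h = z + ψ + v²/(2g) = 109.97 + 32.93 + 0.153 = 143.05 m.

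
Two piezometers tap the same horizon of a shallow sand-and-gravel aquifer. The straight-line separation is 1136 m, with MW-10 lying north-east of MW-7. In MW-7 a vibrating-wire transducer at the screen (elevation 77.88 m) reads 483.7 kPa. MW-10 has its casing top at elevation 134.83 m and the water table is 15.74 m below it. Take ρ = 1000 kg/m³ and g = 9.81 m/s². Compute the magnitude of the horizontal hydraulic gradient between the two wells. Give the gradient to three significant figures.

i ≈ 0.00713

Pressure head at MW-7: ψ = P/(ρg) = 483.7×1000 / (1000 × 9.81) = 49.31 m.
Total head at MW-7: h = z + ψ = 77.88 + 49.31 = 127.19 m.
Total head at MW-10: h = 134.83 − 15.74 = 119.09 m.
Head difference: h(MW-7) − h(MW-10) = 127.19 − 119.09 = 8.10 m.
Hydraulic gradient: i = |Δh| / L = 8.10 / 1136 = 0.00713.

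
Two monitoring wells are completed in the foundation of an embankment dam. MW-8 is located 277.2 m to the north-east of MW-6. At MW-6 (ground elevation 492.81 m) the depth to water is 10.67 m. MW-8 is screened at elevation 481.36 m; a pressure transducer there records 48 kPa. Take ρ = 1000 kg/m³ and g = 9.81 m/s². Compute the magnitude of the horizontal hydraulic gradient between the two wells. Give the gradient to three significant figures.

Total head at MW-6: h = 492.81 − 10.67 = 482.14 m.
Pressure head at MW-8: ψ = P/(ρg) = 48×1000 / (1000 × 9.81) = 4.89 m.
Total head at MW-8: h = z + ψ = 481.36 + 4.89 = 486.25 m.
Head difference: h(MW-6) − h(MW-8) = 482.14 − 486.25 = -4.11 m.
Hydraulic gradient: i = |Δh| / L = 4.11 / 277.2 = 0.0148.

i ≈ 0.0148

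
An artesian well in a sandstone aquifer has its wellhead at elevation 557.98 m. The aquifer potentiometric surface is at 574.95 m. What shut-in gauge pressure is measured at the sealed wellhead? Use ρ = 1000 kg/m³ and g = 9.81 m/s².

Head above the cap: Δh = 574.95 − 557.98 = 16.97 m.
P = ρgΔh = 1000 × 9.81 × 16.97 = 166476 Pa ≈ 166 kPa.

P ≈ 166 kPa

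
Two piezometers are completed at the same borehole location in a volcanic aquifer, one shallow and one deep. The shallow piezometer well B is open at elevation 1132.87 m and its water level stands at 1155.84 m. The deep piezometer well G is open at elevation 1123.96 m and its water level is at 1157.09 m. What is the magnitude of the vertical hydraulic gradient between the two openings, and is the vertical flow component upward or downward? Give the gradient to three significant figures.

Total head at well B: h = 1155.84 m (water level in the standpipe).
Total head at well G: h = 1157.09 m.
Δh = h(well B) − h(well G) = 1155.84 − 1157.09 = -1.25 m.
Vertical separation Δz = 1132.87 − 1123.96 = 8.91 m.
|i_v| = |Δh| / Δz = 1.25 / 8.91 = 0.140.
Head is higher in the deep piezometer, so vertical flow is upward (discharge condition).

|i_v| ≈ 0.140; vertical flow is upward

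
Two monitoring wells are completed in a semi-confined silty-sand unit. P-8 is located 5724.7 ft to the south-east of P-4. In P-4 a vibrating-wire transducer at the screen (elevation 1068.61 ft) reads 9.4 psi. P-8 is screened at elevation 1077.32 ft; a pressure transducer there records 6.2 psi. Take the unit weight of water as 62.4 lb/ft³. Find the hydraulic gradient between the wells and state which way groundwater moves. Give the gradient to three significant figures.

Pressure head at P-4: ψ = 144·P/γ = 144 × 9.4 / 62.4 = 21.69 ft.
Total head at P-4: h = z + ψ = 1068.61 + 21.69 = 1090.30 ft.
Pressure head at P-8: ψ = 144·P/γ = 144 × 6.2 / 62.4 = 14.31 ft.
Total head at P-8: h = z + ψ = 1077.32 + 14.31 = 1091.63 ft.
Head difference: h(P-4) − h(P-8) = 1090.30 − 1091.63 = -1.33 ft.
Hydraulic gradient: i = |Δh| / L = 1.33 / 5724.7 = 0.000232.
Flow is from higher to lower head: from P-8 toward P-4, i.e. toward the north-west.

i ≈ 0.000232; groundwater flows toward the north-west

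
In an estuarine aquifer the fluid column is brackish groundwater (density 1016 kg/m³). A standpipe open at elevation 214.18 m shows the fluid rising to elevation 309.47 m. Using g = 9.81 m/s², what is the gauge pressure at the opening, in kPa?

P ≈ 950 kPa

Pressure head ψ = h − z = 309.47 − 214.18 = 95.29 m.
P = ρgψ = 1016 × 9.81 × 95.29 = 949752 Pa ≈ 950 kPa.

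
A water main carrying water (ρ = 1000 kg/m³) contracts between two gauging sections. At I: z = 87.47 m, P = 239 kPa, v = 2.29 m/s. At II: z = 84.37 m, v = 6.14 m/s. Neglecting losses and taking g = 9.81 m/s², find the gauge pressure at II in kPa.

Pressure head at I: ψ₁ = P₁/(ρg) = 239×1000 / (1000 × 9.81) = 24.36 m.
Velocity heads: v₁²/2g = 2.29²/19.62 = 0.267 m; v₂²/2g = 6.14²/19.62 = 1.921 m.
Total head H = z₁ + ψ₁ + v₁²/2g = 87.47 + 24.36 + 0.267 = 112.10 m.
ψ₂ = H − z₂ − v₂²/2g = 112.10 − 84.37 − 1.921 = 25.81 m.
P₂ = ρgψ₂ = 1000 × 9.81 × 25.81 ≈ 253 kPa.

P₂ ≈ 253 kPa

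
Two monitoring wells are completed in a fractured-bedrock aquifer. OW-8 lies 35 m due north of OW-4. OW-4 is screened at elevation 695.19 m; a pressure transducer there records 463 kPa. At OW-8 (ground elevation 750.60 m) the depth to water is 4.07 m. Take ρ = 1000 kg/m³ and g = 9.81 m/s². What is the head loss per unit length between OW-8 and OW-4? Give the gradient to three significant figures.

i ≈ 0.118 m/m

Pressure head at OW-4: ψ = P/(ρg) = 463×1000 / (1000 × 9.81) = 47.20 m.
Total head at OW-4: h = z + ψ = 695.19 + 47.20 = 742.39 m.
Total head at OW-8: h = 750.60 − 4.07 = 746.53 m.
Head difference: h(OW-4) − h(OW-8) = 742.39 − 746.53 = -4.14 m.
Hydraulic gradient: i = |Δh| / L = 4.14 / 35 = 0.118.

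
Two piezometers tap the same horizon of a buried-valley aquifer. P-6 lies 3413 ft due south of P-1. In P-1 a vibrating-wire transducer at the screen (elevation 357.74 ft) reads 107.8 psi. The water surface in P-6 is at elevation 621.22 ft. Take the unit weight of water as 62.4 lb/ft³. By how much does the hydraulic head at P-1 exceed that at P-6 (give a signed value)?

Pressure head at P-1: ψ = 144·P/γ = 144 × 107.8 / 62.4 = 248.77 ft.
Total head at P-1: h = z + ψ = 357.74 + 248.77 = 606.51 ft.
Total head at P-6: h = 621.22 ft (water level in the piezometer is the total head).
Head difference: h(P-1) − h(P-6) = 606.51 − 621.22 = -14.71 ft.

Δh ≈ -14.71 ft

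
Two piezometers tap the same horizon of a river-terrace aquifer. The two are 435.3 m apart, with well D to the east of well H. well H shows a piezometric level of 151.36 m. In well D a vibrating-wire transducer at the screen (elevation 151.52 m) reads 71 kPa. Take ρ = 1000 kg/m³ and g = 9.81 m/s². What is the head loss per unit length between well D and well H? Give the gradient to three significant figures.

Total head at well H: h = 151.36 m (water level in the piezometer is the total head).
Pressure head at well D: ψ = P/(ρg) = 71×1000 / (1000 × 9.81) = 7.24 m.
Total head at well D: h = z + ψ = 151.52 + 7.24 = 158.76 m.
Head difference: h(well H) − h(well D) = 151.36 − 158.76 = -7.40 m.
Hydraulic gradient: i = |Δh| / L = 7.40 / 435.3 = 0.0170.

i ≈ 0.0170 m/m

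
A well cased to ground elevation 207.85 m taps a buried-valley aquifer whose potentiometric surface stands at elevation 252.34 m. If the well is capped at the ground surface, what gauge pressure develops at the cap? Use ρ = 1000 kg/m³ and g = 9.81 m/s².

P ≈ 436 kPa

Head above the cap: Δh = 252.34 − 207.85 = 44.49 m.
P = ρgΔh = 1000 × 9.81 × 44.49 = 436447 Pa ≈ 436 kPa.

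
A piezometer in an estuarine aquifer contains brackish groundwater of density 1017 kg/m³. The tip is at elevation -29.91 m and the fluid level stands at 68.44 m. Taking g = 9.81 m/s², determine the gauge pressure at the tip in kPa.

Pressure head ψ = h − z = 68.44 − (-29.91) = 98.35 m.
P = ρgψ = 1017 × 9.81 × 98.35 = 981215 Pa ≈ 981 kPa.

P ≈ 981 kPa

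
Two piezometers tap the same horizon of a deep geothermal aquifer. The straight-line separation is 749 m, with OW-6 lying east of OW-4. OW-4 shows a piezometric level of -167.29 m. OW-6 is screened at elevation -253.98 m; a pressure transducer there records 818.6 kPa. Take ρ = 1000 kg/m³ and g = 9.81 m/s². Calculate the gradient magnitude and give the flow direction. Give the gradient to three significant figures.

Total head at OW-4: h = -167.29 m (water level in the piezometer is the total head).
Pressure head at OW-6: ψ = P/(ρg) = 818.6×1000 / (1000 × 9.81) = 83.45 m.
Total head at OW-6: h = z + ψ = -253.98 + 83.45 = -170.53 m.
Head difference: h(OW-4) − h(OW-6) = -167.29 − (-170.53) = 3.24 m.
Hydraulic gradient: i = |Δh| / L = 3.24 / 749 = 0.00433.
Flow is from higher to lower head: from OW-4 toward OW-6, i.e. toward the east.

i ≈ 0.00433; groundwater flows toward the east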